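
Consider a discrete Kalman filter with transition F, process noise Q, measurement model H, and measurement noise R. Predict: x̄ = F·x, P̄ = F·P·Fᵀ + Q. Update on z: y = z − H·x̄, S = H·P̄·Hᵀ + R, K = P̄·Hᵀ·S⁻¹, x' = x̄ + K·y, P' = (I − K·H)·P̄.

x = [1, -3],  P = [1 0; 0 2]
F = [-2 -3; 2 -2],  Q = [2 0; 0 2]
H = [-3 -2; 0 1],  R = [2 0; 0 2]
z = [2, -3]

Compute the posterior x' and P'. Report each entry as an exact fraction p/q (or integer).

x̄ = F·x = [7, 8]
P̄ = F·P·Fᵀ + Q = [24 8; 8 14]
y = z − H·x̄ = [39, -11]
S = H·P̄·Hᵀ + R = [370 -52; -52 16]
K = P̄·Hᵀ·S⁻¹ = [-62/201 -101/201; -13/402 619/804]
x' = x̄ + K·y = [100/201, -1391/804]
P' = (I − K·H)·P̄ = [176/201 -202/201; -202/201 619/402]

x' = [100/201, -1391/804]
P' = [176/201 -202/201; -202/201 619/402]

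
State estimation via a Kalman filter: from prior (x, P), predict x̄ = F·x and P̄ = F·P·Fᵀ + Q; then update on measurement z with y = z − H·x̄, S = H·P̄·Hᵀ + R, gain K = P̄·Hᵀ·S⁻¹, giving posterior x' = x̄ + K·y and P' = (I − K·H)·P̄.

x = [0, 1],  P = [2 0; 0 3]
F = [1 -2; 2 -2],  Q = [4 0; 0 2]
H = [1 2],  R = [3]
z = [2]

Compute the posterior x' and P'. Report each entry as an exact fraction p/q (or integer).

x' = [54/173, 134/173]
P' = [614/173 -232/173; -232/173 206/173]

x̄ = F·x = [-2, -2]
P̄ = F·P·Fᵀ + Q = [18 16; 16 22]
y = z − H·x̄ = [8]
S = H·P̄·Hᵀ + R = [173]
K = P̄·Hᵀ·S⁻¹ = [50/173; 60/173]
x' = x̄ + K·y = [54/173, 134/173]
P' = (I − K·H)·P̄ = [614/173 -232/173; -232/173 206/173]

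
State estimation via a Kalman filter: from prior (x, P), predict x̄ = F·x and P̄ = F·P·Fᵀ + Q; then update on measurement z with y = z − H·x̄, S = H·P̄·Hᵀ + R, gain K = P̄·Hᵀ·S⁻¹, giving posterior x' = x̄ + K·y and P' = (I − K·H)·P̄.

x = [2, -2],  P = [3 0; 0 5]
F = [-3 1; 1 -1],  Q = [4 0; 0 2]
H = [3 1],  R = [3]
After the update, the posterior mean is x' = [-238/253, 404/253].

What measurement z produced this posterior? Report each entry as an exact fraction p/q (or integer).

z = [-1]

x̄ = F·x = [-8, 4]
P̄ = F·P·Fᵀ + Q = [36 -14; -14 10]
S = H·P̄·Hᵀ + R = [253]
K = P̄·Hᵀ·S⁻¹ = [94/253; -32/253]
x' − x̄ = [1786/253, -608/253] = K·y
y = (KᵀK)⁻¹·Kᵀ·(x' − x̄) = [19]
z = y + H·x̄ = [19] + [-20] = [-1]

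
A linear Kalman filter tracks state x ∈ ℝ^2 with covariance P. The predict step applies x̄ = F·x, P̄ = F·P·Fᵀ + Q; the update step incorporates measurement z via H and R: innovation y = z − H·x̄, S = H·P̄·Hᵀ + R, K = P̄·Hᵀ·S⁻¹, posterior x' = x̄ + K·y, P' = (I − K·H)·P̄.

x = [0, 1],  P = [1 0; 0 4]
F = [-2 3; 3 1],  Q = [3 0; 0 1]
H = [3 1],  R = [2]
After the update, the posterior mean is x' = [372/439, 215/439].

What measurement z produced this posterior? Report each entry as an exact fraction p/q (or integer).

z = [3]

x̄ = F·x = [3, 1]
P̄ = F·P·Fᵀ + Q = [43 6; 6 14]
S = H·P̄·Hᵀ + R = [439]
K = P̄·Hᵀ·S⁻¹ = [135/439; 32/439]
x' − x̄ = [-945/439, -224/439] = K·y
y = (KᵀK)⁻¹·Kᵀ·(x' − x̄) = [-7]
z = y + H·x̄ = [-7] + [10] = [3]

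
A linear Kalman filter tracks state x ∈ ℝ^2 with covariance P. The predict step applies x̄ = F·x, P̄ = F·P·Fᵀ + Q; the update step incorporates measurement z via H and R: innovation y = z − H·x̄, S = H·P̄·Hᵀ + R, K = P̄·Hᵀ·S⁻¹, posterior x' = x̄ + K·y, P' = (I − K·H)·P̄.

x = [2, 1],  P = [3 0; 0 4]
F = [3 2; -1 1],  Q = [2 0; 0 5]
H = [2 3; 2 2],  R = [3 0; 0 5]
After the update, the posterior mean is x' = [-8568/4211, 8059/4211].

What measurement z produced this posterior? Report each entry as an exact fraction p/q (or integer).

z = [3, -3]

x̄ = F·x = [8, -1]
P̄ = F·P·Fᵀ + Q = [45 -1; -1 12]
S = H·P̄·Hᵀ + R = [279 242; 242 225]
K = P̄·Hᵀ·S⁻¹ = [-1721/4211 3498/4211; 2326/4211 -2090/4211]
x' − x̄ = [-42256/4211, 12270/4211] = K·y
y = (KᵀK)⁻¹·Kᵀ·(x' − x̄) = [-10, -17]
z = y + H·x̄ = [-10, -17] + [13, 14] = [3, -3]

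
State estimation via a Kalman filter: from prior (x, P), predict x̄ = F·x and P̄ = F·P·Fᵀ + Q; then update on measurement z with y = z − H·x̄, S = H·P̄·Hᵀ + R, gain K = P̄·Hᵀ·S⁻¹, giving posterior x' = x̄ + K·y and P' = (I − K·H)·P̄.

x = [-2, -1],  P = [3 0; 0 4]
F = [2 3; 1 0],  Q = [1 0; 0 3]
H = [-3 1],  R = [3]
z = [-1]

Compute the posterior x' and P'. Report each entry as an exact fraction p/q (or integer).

x̄ = F·x = [-7, -2]
P̄ = F·P·Fᵀ + Q = [49 6; 6 6]
y = z − H·x̄ = [-20]
S = H·P̄·Hᵀ + R = [414]
K = P̄·Hᵀ·S⁻¹ = [-47/138; -2/69]
x' = x̄ + K·y = [-13/69, -98/69]
P' = (I − K·H)·P̄ = [45/46 44/23; 44/23 130/23]

x' = [-13/69, -98/69]
P' = [45/46 44/23; 44/23 130/23]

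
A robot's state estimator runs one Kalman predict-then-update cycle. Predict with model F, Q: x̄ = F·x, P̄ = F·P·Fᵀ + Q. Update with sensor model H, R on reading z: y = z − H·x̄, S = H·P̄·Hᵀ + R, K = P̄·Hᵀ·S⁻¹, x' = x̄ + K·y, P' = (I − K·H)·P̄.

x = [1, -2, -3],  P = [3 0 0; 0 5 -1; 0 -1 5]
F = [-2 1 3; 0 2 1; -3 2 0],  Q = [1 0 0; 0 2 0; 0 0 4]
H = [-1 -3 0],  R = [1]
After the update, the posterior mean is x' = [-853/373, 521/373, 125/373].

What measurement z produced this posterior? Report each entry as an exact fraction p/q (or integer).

z = [-2]

x̄ = F·x = [-13, -7, -7]
P̄ = F·P·Fᵀ + Q = [57 18 22; 18 23 18; 22 18 51]
S = H·P̄·Hᵀ + R = [373]
K = P̄·Hᵀ·S⁻¹ = [-111/373; -87/373; -76/373]
x' − x̄ = [3996/373, 3132/373, 2736/373] = K·y
y = (KᵀK)⁻¹·Kᵀ·(x' − x̄) = [-36]
z = y + H·x̄ = [-36] + [34] = [-2]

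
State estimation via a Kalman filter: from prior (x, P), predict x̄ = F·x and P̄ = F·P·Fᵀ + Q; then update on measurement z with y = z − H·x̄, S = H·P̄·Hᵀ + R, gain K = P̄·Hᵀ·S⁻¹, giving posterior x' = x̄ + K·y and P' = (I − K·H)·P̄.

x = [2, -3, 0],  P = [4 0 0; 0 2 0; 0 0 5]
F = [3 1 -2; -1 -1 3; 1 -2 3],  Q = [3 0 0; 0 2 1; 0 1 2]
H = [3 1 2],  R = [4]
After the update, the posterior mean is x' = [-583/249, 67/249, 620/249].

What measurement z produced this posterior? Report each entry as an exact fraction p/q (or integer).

z = [-2]

x̄ = F·x = [3, 1, 8]
P̄ = F·P·Fᵀ + Q = [61 -44 -22; -44 53 46; -22 46 59]
S = H·P̄·Hᵀ + R = [498]
K = P̄·Hᵀ·S⁻¹ = [95/498; 13/498; 49/249]
x' − x̄ = [-1330/249, -182/249, -1372/249] = K·y
y = (KᵀK)⁻¹·Kᵀ·(x' − x̄) = [-28]
z = y + H·x̄ = [-28] + [26] = [-2]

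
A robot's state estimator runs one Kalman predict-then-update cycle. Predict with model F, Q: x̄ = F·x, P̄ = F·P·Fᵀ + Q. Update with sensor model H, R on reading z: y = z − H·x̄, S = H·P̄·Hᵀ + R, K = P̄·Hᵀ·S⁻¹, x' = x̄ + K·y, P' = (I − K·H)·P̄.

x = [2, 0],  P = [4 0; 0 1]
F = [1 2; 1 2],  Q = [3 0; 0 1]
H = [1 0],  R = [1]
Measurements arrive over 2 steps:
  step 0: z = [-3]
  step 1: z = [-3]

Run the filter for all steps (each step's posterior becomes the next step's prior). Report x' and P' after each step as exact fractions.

step 0: x̄ = F·x = [2, 2]
step 0: P̄ = F·P·Fᵀ + Q = [11 8; 8 9]
step 0: y = z − H·x̄ = [-5]
step 0: S = H·P̄·Hᵀ + R = [12]
step 0: K = P̄·Hᵀ·S⁻¹ = [11/12; 2/3]
step 0: x' = x̄ + K·y = [-31/12, -4/3]
step 0: P' = (I − K·H)·P̄ = [11/12 2/3; 2/3 11/3]
step 1: x̄ = F·x = [-21/4, -21/4]
step 1: P̄ = F·P·Fᵀ + Q = [85/4 73/4; 73/4 77/4]
step 1: y = z − H·x̄ = [9/4]
step 1: S = H·P̄·Hᵀ + R = [89/4]
step 1: K = P̄·Hᵀ·S⁻¹ = [85/89; 73/89]
step 1: x' = x̄ + K·y = [-276/89, -303/89]
step 1: P' = (I − K·H)·P̄ = [85/89 73/89; 73/89 381/89]

step 0: x' = [-31/12, -4/3], P' = [11/12 2/3; 2/3 11/3]
step 1: x' = [-276/89, -303/89], P' = [85/89 73/89; 73/89 381/89]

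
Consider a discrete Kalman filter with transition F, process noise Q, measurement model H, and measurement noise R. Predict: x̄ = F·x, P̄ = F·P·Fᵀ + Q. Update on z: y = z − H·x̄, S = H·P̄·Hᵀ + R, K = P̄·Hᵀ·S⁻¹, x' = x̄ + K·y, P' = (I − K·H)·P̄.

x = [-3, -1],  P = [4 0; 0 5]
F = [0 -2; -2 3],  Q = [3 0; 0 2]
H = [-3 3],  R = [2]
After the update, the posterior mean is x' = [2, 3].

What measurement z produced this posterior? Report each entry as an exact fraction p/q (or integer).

x̄ = F·x = [2, 3]
P̄ = F·P·Fᵀ + Q = [23 -30; -30 63]
S = H·P̄·Hᵀ + R = [1316]
K = P̄·Hᵀ·S⁻¹ = [-159/1316; 279/1316]
x' − x̄ = [0, 0] = K·y
y = (KᵀK)⁻¹·Kᵀ·(x' − x̄) = [0]
z = y + H·x̄ = [0] + [3] = [3]

z = [3]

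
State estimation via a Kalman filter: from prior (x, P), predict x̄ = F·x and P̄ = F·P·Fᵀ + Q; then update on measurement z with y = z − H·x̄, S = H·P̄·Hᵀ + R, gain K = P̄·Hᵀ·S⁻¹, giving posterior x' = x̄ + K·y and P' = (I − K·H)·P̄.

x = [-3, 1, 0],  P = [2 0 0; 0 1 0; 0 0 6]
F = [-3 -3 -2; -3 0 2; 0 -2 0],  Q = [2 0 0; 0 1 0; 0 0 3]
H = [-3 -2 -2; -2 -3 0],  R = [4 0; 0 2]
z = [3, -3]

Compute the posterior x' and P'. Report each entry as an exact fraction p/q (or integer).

x' = [1399/5851, 77939/87765, -241618/87765]
P' = [40792/5851 -28220/5851 -27878/5851; -28220/5851 311654/87765 273092/87765; -27878/5851 273092/87765 375491/87765]

x̄ = F·x = [6, 9, -2]
P̄ = F·P·Fᵀ + Q = [53 -6 6; -6 43 0; 6 0 7]
y = z − H·x̄ = [35, 36]
S = H·P̄·Hᵀ + R = [681 522; 522 529]
K = P̄·Hᵀ·S⁻¹ = [-2545/5851 1538/5851; 25102/87765 -14727/29255; -10664/87765 2844/29255]
x' = x̄ + K·y = [1399/5851, 77939/87765, -241618/87765]
P' = (I − K·H)·P̄ = [40792/5851 -28220/5851 -27878/5851; -28220/5851 311654/87765 273092/87765; -27878/5851 273092/87765 375491/87765]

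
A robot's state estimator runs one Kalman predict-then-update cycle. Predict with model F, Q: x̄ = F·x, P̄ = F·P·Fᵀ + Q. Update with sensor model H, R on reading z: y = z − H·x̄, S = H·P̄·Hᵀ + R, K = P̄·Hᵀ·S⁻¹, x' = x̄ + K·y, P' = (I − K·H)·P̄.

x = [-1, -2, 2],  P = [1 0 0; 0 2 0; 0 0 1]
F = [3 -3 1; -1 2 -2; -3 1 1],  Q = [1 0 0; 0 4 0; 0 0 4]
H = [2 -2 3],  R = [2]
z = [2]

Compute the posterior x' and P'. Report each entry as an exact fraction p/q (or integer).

x̄ = F·x = [5, -7, 3]
P̄ = F·P·Fᵀ + Q = [29 -17 -14; -17 17 5; -14 5 16]
y = z − H·x̄ = [-31]
S = H·P̄·Hᵀ + R = [238]
K = P̄·Hᵀ·S⁻¹ = [25/119; -53/238; 5/119]
x' = x̄ + K·y = [-180/119, -23/238, 202/119]
P' = (I − K·H)·P̄ = [2201/119 -698/119 -1916/119; -698/119 1237/238 860/119; -1916/119 860/119 1854/119]

x' = [-180/119, -23/238, 202/119]
P' = [2201/119 -698/119 -1916/119; -698/119 1237/238 860/119; -1916/119 860/119 1854/119]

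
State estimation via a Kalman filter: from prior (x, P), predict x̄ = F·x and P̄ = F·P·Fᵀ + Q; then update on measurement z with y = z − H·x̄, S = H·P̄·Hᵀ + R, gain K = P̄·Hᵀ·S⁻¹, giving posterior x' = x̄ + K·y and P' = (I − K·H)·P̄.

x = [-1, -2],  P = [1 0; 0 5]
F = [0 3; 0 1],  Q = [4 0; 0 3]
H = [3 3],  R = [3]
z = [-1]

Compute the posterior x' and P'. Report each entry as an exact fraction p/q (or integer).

x̄ = F·x = [-6, -2]
P̄ = F·P·Fᵀ + Q = [49 15; 15 8]
y = z − H·x̄ = [23]
S = H·P̄·Hᵀ + R = [786]
K = P̄·Hᵀ·S⁻¹ = [32/131; 23/262]
x' = x̄ + K·y = [-50/131, 5/262]
P' = (I − K·H)·P̄ = [275/131 -243/131; -243/131 509/262]

x' = [-50/131, 5/262]
P' = [275/131 -243/131; -243/131 509/262]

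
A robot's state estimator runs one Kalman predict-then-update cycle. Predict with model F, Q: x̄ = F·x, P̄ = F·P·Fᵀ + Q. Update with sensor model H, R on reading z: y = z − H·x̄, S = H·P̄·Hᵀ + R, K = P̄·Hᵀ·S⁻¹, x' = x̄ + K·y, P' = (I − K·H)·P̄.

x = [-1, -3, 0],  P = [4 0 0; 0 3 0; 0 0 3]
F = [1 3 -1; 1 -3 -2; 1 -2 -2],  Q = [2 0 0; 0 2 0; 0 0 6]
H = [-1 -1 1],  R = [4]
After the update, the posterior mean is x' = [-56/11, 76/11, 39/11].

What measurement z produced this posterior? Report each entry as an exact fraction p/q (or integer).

x̄ = F·x = [-10, 8, 5]
P̄ = F·P·Fᵀ + Q = [36 -17 -8; -17 45 34; -8 34 34]
S = H·P̄·Hᵀ + R = [33]
K = P̄·Hᵀ·S⁻¹ = [-9/11; 2/11; 8/33]
x' − x̄ = [54/11, -12/11, -16/11] = K·y
y = (KᵀK)⁻¹·Kᵀ·(x' − x̄) = [-6]
z = y + H·x̄ = [-6] + [7] = [1]

z = [1]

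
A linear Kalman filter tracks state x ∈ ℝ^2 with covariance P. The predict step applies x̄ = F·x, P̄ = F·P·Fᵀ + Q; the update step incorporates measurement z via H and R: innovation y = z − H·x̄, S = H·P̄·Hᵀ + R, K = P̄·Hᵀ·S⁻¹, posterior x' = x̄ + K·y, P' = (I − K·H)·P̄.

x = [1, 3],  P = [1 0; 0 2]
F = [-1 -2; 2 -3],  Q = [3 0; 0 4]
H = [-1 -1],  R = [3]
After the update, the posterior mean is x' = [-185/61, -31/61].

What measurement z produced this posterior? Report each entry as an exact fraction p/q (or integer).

x̄ = F·x = [-7, -7]
P̄ = F·P·Fᵀ + Q = [12 10; 10 26]
S = H·P̄·Hᵀ + R = [61]
K = P̄·Hᵀ·S⁻¹ = [-22/61; -36/61]
x' − x̄ = [242/61, 396/61] = K·y
y = (KᵀK)⁻¹·Kᵀ·(x' − x̄) = [-11]
z = y + H·x̄ = [-11] + [14] = [3]

z = [3]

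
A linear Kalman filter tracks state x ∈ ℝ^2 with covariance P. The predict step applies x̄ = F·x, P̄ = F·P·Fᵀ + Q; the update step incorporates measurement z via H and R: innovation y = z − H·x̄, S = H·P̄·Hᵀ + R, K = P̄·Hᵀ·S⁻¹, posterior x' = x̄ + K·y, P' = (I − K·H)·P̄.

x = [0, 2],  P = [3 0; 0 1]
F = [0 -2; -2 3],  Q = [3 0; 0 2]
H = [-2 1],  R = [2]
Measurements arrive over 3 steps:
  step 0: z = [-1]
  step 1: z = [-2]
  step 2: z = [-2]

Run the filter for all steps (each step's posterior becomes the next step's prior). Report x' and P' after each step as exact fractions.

step 0: x' = [-8/77, -9/11], P' = [139/77 34/11; 34/11 78/11]
step 1: x' = [5311/10939, -11527/10939], P' = [10751/10939 14348/10939; 14348/10939 36112/10939]
step 2: x' = [40361/792886, -1574483/792886], P' = [390830/396443 524755/396443; 524755/396443 1317647/396443]

step 0: x̄ = F·x = [-4, 6]
step 0: P̄ = F·P·Fᵀ + Q = [7 -6; -6 23]
step 0: y = z − H·x̄ = [-15]
step 0: S = H·P̄·Hᵀ + R = [77]
step 0: K = P̄·Hᵀ·S⁻¹ = [-20/77; 5/11]
step 0: x' = x̄ + K·y = [-8/77, -9/11]
step 0: P' = (I − K·H)·P̄ = [139/77 34/11; 34/11 78/11]
step 1: x̄ = F·x = [18/11, -173/77]
step 1: P̄ = F·P·Fᵀ + Q = [345/11 -332/11; -332/11 2768/77]
step 1: y = z − H·x̄ = [271/77]
step 1: S = H·P̄·Hᵀ + R = [21878/77]
step 1: K = P̄·Hᵀ·S⁻¹ = [-3577/10939; 3708/10939]
step 1: x' = x̄ + K·y = [5311/10939, -11527/10939]
step 1: P' = (I − K·H)·P̄ = [10751/10939 14348/10939; 14348/10939 36112/10939]
step 2: x̄ = F·x = [23054/10939, -45203/10939]
step 2: P̄ = F·P·Fᵀ + Q = [177265/10939 -159280/10939; -159280/10939 217714/10939]
step 2: y = z − H·x̄ = [69433/10939]
step 2: S = H·P̄·Hᵀ + R = [1585772/10939]
step 2: K = P̄·Hᵀ·S⁻¹ = [-256905/792886; 268137/792886]
step 2: x' = x̄ + K·y = [40361/792886, -1574483/792886]
step 2: P' = (I − K·H)·P̄ = [390830/396443 524755/396443; 524755/396443 1317647/396443]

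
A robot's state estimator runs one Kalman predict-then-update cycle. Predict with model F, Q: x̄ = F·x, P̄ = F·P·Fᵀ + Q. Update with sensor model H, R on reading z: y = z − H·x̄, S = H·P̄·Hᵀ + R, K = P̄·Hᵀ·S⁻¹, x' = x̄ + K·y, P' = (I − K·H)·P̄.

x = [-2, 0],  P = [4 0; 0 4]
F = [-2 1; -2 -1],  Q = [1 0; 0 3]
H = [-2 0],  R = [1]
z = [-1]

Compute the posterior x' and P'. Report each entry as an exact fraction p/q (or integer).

x̄ = F·x = [4, 4]
P̄ = F·P·Fᵀ + Q = [21 12; 12 23]
y = z − H·x̄ = [7]
S = H·P̄·Hᵀ + R = [85]
K = P̄·Hᵀ·S⁻¹ = [-42/85; -24/85]
x' = x̄ + K·y = [46/85, 172/85]
P' = (I − K·H)·P̄ = [21/85 12/85; 12/85 1379/85]

x' = [46/85, 172/85]
P' = [21/85 12/85; 12/85 1379/85]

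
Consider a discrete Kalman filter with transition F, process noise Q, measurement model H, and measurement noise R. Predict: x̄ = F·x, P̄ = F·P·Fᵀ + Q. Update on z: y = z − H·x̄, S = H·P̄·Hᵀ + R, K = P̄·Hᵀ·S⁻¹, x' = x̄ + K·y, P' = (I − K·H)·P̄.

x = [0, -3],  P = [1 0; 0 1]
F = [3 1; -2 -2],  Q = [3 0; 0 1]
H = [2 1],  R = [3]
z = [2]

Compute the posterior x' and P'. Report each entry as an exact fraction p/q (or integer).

x' = [-15/8, 89/16]
P' = [23/8 -65/16; -65/16 239/32]

x̄ = F·x = [-3, 6]
P̄ = F·P·Fᵀ + Q = [13 -8; -8 9]
y = z − H·x̄ = [2]
S = H·P̄·Hᵀ + R = [32]
K = P̄·Hᵀ·S⁻¹ = [9/16; -7/32]
x' = x̄ + K·y = [-15/8, 89/16]
P' = (I − K·H)·P̄ = [23/8 -65/16; -65/16 239/32]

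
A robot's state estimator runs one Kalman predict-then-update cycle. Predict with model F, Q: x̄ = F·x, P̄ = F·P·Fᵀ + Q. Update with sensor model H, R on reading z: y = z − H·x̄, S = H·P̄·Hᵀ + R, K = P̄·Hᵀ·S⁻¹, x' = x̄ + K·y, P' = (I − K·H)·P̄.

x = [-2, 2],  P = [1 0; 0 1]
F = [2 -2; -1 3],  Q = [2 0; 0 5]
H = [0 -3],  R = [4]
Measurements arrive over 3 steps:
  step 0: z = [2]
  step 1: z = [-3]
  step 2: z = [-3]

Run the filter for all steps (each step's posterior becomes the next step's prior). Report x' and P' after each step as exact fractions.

step 0: x̄ = F·x = [-8, 8]
step 0: P̄ = F·P·Fᵀ + Q = [10 -8; -8 15]
step 0: y = z − H·x̄ = [26]
step 0: S = H·P̄·Hᵀ + R = [139]
step 0: K = P̄·Hᵀ·S⁻¹ = [24/139; -45/139]
step 0: x' = x̄ + K·y = [-488/139, -58/139]
step 0: P' = (I − K·H)·P̄ = [814/139 -32/139; -32/139 60/139]
step 1: x̄ = F·x = [-860/139, 314/139]
step 1: P̄ = F·P·Fᵀ + Q = [4030/139 -2244/139; -2244/139 2241/139]
step 1: y = z − H·x̄ = [525/139]
step 1: S = H·P̄·Hᵀ + R = [20725/139]
step 1: K = P̄·Hᵀ·S⁻¹ = [6732/20725; -6723/20725]
step 1: x' = x̄ + K·y = [-4112/829, 857/829]
step 1: P' = (I − K·H)·P̄ = [274834/20725 -8976/20725; -8976/20725 8964/20725]
step 2: x̄ = F·x = [-9938/829, 6683/829]
step 2: P̄ = F·P·Fᵀ + Q = [49938/829 -135052/4145; -135052/4145 512991/20725]
step 2: y = z − H·x̄ = [17562/829]
step 2: S = H·P̄·Hᵀ + R = [4699819/20725]
step 2: K = P̄·Hᵀ·S⁻¹ = [2025780/4699819; -1538973/4699819]
step 2: x' = x̄ + K·y = [-13425878/4699819, 5285219/4699819]
step 2: P' = (I − K·H)·P̄ = [85100334/4699819 -2701040/4699819; -2701040/4699819 2051964/4699819]

step 0: x' = [-488/139, -58/139], P' = [814/139 -32/139; -32/139 60/139]
step 1: x' = [-4112/829, 857/829], P' = [274834/20725 -8976/20725; -8976/20725 8964/20725]
step 2: x' = [-13425878/4699819, 5285219/4699819], P' = [85100334/4699819 -2701040/4699819; -2701040/4699819 2051964/4699819]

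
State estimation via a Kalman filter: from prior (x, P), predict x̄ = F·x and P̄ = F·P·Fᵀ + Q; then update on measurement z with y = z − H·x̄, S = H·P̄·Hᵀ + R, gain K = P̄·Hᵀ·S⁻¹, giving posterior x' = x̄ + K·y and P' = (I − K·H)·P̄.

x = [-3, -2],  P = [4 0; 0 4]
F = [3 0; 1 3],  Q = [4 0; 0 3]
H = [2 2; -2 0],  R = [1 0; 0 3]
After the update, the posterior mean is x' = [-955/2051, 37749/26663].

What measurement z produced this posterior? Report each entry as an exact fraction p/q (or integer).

x̄ = F·x = [-9, -9]
P̄ = F·P·Fᵀ + Q = [40 12; 12 43]
S = H·P̄·Hᵀ + R = [429 -208; -208 163]
K = P̄·Hᵀ·S⁻¹ = [24/2051 -976/2051; 12938/26663 968/2051]
x' − x̄ = [17504/2051, 277716/26663] = K·y
y = (KᵀK)⁻¹·Kᵀ·(x' − x̄) = [38, -17]
z = y + H·x̄ = [38, -17] + [-36, 18] = [2, 1]

z = [2, 1]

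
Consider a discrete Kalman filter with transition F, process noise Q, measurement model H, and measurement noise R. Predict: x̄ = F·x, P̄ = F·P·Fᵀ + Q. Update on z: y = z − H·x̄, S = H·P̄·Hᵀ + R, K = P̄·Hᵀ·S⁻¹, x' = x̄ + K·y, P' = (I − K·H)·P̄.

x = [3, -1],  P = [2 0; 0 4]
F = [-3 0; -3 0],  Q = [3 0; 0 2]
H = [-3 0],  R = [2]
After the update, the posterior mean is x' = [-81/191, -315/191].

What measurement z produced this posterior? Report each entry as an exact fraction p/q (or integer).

x̄ = F·x = [-9, -9]
P̄ = F·P·Fᵀ + Q = [21 18; 18 20]
S = H·P̄·Hᵀ + R = [191]
K = P̄·Hᵀ·S⁻¹ = [-63/191; -54/191]
x' − x̄ = [1638/191, 1404/191] = K·y
y = (KᵀK)⁻¹·Kᵀ·(x' − x̄) = [-26]
z = y + H·x̄ = [-26] + [27] = [1]

z = [1]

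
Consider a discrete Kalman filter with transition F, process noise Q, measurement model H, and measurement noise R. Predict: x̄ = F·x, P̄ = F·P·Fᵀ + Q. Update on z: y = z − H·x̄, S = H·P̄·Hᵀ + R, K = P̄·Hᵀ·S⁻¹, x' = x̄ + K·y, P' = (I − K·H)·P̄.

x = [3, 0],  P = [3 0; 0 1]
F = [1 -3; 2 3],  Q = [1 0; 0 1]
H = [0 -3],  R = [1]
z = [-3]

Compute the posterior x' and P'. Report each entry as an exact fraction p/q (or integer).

x' = [732/199, 204/199]
P' = [2506/199 -3/199; -3/199 22/199]

x̄ = F·x = [3, 6]
P̄ = F·P·Fᵀ + Q = [13 -3; -3 22]
y = z − H·x̄ = [15]
S = H·P̄·Hᵀ + R = [199]
K = P̄·Hᵀ·S⁻¹ = [9/199; -66/199]
x' = x̄ + K·y = [732/199, 204/199]
P' = (I − K·H)·P̄ = [2506/199 -3/199; -3/199 22/199]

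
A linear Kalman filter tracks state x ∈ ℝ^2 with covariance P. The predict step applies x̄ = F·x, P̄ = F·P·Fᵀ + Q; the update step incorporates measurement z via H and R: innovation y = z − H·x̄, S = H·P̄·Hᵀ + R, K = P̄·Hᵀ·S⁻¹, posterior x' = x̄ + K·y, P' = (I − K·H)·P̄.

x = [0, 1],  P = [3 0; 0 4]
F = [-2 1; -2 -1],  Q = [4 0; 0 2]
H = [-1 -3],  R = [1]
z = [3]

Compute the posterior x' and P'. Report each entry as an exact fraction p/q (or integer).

x' = [17/21, -293/231]
P' = [244/21 -80/21; -80/21 314/231]

x̄ = F·x = [1, -1]
P̄ = F·P·Fᵀ + Q = [20 8; 8 18]
y = z − H·x̄ = [1]
S = H·P̄·Hᵀ + R = [231]
K = P̄·Hᵀ·S⁻¹ = [-4/21; -62/231]
x' = x̄ + K·y = [17/21, -293/231]
P' = (I − K·H)·P̄ = [244/21 -80/21; -80/21 314/231]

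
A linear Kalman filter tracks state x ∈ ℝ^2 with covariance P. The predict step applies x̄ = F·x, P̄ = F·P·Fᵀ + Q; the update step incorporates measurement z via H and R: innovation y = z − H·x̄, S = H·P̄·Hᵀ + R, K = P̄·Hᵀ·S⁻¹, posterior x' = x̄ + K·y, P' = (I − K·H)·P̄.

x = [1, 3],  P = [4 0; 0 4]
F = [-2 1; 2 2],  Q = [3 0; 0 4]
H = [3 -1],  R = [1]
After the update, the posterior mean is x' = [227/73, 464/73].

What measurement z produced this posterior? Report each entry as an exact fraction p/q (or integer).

z = [3]

x̄ = F·x = [1, 8]
P̄ = F·P·Fᵀ + Q = [23 -8; -8 36]
S = H·P̄·Hᵀ + R = [292]
K = P̄·Hᵀ·S⁻¹ = [77/292; -15/73]
x' − x̄ = [154/73, -120/73] = K·y
y = (KᵀK)⁻¹·Kᵀ·(x' − x̄) = [8]
z = y + H·x̄ = [8] + [-5] = [3]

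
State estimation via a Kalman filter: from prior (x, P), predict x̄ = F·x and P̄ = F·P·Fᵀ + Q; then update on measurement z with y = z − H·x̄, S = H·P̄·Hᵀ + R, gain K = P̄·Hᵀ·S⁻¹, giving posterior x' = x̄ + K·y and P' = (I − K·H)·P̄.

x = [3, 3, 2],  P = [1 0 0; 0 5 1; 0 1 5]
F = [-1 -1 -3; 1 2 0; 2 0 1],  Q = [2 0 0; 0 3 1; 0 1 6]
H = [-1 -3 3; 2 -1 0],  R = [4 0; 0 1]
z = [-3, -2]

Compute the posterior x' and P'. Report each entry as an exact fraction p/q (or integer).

x̄ = F·x = [-12, 9, 8]
P̄ = F·P·Fᵀ + Q = [59 -17 -18; -17 24 5; -18 5 15]
y = z − H·x̄ = [-12, 31]
S = H·P̄·Hᵀ + R = [330 -84; -84 329]
K = P̄·Hᵀ·S⁻¹ = [-647/7251 6557/16919; -1288/7251 -3750/16919; 294/2417 -1583/16919]
x' = x̄ + K·y = [18355/16919, 72085/16919, 61583/16919]
P' = (I − K·H)·P̄ = [58280/50757 96889/50757 36759/16919; 96889/50757 205028/50757 75101/16919; 36759/16919 75101/16919 90098/16919]

x' = [18355/16919, 72085/16919, 61583/16919]
P' = [58280/50757 96889/50757 36759/16919; 96889/50757 205028/50757 75101/16919; 36759/16919 75101/16919 90098/16919]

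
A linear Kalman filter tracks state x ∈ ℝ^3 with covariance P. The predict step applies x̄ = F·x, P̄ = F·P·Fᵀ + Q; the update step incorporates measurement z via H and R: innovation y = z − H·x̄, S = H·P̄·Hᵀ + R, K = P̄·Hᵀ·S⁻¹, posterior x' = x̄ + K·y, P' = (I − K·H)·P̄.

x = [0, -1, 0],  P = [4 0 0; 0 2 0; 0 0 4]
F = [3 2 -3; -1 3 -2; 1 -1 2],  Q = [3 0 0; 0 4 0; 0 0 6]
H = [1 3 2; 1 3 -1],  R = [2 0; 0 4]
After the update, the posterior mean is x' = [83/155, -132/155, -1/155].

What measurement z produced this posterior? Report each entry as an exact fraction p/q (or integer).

x̄ = F·x = [-2, -3, 1]
P̄ = F·P·Fᵀ + Q = [83 24 -16; 24 42 -26; -16 -26 28]
S = H·P̄·Hᵀ + R = [343 455; 455 825]
K = P̄·Hᵀ·S⁻¹ = [2367/7595 192/5425; 11/1085 161/775; 2416/7595 -1754/5425]
x' − x̄ = [393/155, 333/155, -156/155] = K·y
y = (KᵀK)⁻¹·Kᵀ·(x' − x̄) = [7, 10]
z = y + H·x̄ = [7, 10] + [-9, -12] = [-2, -2]

z = [-2, -2]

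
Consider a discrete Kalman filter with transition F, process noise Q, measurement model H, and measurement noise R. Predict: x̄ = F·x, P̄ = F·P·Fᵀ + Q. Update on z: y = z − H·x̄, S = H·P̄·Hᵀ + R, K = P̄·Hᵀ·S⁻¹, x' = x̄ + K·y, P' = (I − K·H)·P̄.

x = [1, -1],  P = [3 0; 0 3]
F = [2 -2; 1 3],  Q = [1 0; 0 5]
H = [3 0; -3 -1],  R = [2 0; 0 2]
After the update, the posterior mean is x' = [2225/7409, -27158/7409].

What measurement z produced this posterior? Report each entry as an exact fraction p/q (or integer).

z = [1, 3]

x̄ = F·x = [4, -2]
P̄ = F·P·Fᵀ + Q = [25 -12; -12 35]
S = H·P̄·Hᵀ + R = [227 -189; -189 190]
K = P̄·Hᵀ·S⁻¹ = [2343/7409 -126/7409; -6651/7409 -6577/7409]
x' − x̄ = [-27411/7409, -12340/7409] = K·y
y = (KᵀK)⁻¹·Kᵀ·(x' − x̄) = [-11, 13]
z = y + H·x̄ = [-11, 13] + [12, -10] = [1, 3]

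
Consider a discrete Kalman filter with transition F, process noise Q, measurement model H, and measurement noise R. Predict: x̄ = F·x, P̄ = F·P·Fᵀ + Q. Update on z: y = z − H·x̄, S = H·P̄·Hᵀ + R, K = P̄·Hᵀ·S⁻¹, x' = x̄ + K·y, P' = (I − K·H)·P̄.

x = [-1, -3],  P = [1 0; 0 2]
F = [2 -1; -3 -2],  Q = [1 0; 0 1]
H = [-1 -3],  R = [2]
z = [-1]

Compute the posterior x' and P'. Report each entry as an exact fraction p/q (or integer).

x' = [44/53, 9/53]
P' = [1112/159 -370/159; -370/159 158/159]

x̄ = F·x = [1, 9]
P̄ = F·P·Fᵀ + Q = [7 -2; -2 18]
y = z − H·x̄ = [27]
S = H·P̄·Hᵀ + R = [159]
K = P̄·Hᵀ·S⁻¹ = [-1/159; -52/159]
x' = x̄ + K·y = [44/53, 9/53]
P' = (I − K·H)·P̄ = [1112/159 -370/159; -370/159 158/159]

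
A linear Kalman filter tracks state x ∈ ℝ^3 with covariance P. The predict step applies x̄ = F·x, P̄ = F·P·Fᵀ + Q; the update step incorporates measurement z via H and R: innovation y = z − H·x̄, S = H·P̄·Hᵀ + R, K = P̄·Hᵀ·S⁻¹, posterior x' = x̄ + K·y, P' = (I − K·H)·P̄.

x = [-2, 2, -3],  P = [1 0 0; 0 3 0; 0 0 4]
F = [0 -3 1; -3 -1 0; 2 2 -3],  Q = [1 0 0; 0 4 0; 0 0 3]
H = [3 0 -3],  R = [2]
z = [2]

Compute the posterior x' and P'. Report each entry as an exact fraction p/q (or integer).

x' = [-1509/1325, 8828/1325, -471/265]
P' = [7804/1325 207/1325 1536/265; 207/1325 17231/1325 33/265; 1536/265 33/265 314/53]

x̄ = F·x = [-9, 4, 9]
P̄ = F·P·Fᵀ + Q = [32 9 -30; 9 16 -12; -30 -12 55]
y = z − H·x̄ = [56]
S = H·P̄·Hᵀ + R = [1325]
K = P̄·Hᵀ·S⁻¹ = [186/1325; 63/1325; -51/265]
x' = x̄ + K·y = [-1509/1325, 8828/1325, -471/265]
P' = (I − K·H)·P̄ = [7804/1325 207/1325 1536/265; 207/1325 17231/1325 33/265; 1536/265 33/265 314/53]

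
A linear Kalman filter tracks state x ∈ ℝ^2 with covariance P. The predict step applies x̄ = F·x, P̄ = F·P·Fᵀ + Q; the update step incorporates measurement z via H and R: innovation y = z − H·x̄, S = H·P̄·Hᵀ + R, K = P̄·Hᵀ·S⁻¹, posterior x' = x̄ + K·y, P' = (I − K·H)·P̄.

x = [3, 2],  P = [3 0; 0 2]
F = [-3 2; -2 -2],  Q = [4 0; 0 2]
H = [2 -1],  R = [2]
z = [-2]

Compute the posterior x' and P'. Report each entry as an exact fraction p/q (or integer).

x' = [-209/35, -349/35]
P' = [209/35 384/35; 384/35 769/35]

x̄ = F·x = [-5, -10]
P̄ = F·P·Fᵀ + Q = [39 10; 10 22]
y = z − H·x̄ = [-2]
S = H·P̄·Hᵀ + R = [140]
K = P̄·Hᵀ·S⁻¹ = [17/35; -1/70]
x' = x̄ + K·y = [-209/35, -349/35]
P' = (I − K·H)·P̄ = [209/35 384/35; 384/35 769/35]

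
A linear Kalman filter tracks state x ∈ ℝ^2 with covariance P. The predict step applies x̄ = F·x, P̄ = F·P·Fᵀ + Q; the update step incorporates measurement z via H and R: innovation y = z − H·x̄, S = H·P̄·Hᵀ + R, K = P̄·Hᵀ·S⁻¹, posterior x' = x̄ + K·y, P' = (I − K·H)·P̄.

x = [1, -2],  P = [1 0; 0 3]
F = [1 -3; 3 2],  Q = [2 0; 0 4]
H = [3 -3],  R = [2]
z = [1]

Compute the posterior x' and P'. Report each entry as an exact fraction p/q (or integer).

x̄ = F·x = [7, -1]
P̄ = F·P·Fᵀ + Q = [30 -15; -15 25]
y = z − H·x̄ = [-23]
S = H·P̄·Hᵀ + R = [767]
K = P̄·Hᵀ·S⁻¹ = [135/767; -120/767]
x' = x̄ + K·y = [2264/767, 1993/767]
P' = (I − K·H)·P̄ = [4785/767 4695/767; 4695/767 4775/767]

x' = [2264/767, 1993/767]
P' = [4785/767 4695/767; 4695/767 4775/767]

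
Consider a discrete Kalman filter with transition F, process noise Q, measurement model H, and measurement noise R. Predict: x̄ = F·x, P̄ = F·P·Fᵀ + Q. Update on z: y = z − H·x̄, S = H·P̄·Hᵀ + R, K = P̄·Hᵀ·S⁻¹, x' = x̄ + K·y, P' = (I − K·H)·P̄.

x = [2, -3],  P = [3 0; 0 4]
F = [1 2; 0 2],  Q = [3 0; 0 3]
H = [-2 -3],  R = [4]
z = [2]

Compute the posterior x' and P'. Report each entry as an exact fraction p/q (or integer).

x' = [388/455, -594/455]
P' = [1546/455 -908/455; -908/455 724/455]

x̄ = F·x = [-4, -6]
P̄ = F·P·Fᵀ + Q = [22 16; 16 19]
y = z − H·x̄ = [-24]
S = H·P̄·Hᵀ + R = [455]
K = P̄·Hᵀ·S⁻¹ = [-92/455; -89/455]
x' = x̄ + K·y = [388/455, -594/455]
P' = (I − K·H)·P̄ = [1546/455 -908/455; -908/455 724/455]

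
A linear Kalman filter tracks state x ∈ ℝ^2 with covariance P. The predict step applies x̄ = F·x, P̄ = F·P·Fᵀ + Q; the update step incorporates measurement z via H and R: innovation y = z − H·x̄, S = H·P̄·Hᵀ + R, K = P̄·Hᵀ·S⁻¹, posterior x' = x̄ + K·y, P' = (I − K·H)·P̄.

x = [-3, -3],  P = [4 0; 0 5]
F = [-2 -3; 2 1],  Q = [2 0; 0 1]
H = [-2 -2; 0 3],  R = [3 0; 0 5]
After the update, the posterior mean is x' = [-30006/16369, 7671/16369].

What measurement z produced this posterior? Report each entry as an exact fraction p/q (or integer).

x̄ = F·x = [15, -9]
P̄ = F·P·Fᵀ + Q = [63 -31; -31 22]
S = H·P̄·Hᵀ + R = [95 54; 54 203]
K = P̄·Hᵀ·S⁻¹ = [-7970/16369 -5379/16369; 90/16369 5298/16369]
x' − x̄ = [-275541/16369, 154992/16369] = K·y
y = (KᵀK)⁻¹·Kᵀ·(x' − x̄) = [15, 29]
z = y + H·x̄ = [15, 29] + [-12, -27] = [3, 2]

z = [3, 2]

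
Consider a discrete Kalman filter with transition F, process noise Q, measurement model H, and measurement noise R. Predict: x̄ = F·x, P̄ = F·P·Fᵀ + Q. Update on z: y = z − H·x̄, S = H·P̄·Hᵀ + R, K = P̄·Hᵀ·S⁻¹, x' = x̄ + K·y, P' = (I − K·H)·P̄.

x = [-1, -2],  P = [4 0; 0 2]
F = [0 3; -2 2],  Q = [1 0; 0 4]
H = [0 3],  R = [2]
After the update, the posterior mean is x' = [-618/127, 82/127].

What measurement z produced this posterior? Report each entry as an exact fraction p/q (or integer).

x̄ = F·x = [-6, -2]
P̄ = F·P·Fᵀ + Q = [19 12; 12 28]
S = H·P̄·Hᵀ + R = [254]
K = P̄·Hᵀ·S⁻¹ = [18/127; 42/127]
x' − x̄ = [144/127, 336/127] = K·y
y = (KᵀK)⁻¹·Kᵀ·(x' − x̄) = [8]
z = y + H·x̄ = [8] + [-6] = [2]

z = [2]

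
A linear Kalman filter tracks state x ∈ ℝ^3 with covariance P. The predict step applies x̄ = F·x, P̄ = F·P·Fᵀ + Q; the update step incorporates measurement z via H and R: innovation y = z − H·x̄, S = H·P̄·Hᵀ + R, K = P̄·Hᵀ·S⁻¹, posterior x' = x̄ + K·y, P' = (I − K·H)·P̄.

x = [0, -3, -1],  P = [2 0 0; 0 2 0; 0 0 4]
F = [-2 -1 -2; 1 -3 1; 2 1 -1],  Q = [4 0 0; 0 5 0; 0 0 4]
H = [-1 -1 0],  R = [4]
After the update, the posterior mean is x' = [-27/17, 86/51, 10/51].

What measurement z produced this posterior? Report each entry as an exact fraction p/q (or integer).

x̄ = F·x = [5, 8, -2]
P̄ = F·P·Fᵀ + Q = [30 -6 -2; -6 29 -6; -2 -6 18]
S = H·P̄·Hᵀ + R = [51]
K = P̄·Hᵀ·S⁻¹ = [-8/17; -23/51; 8/51]
x' − x̄ = [-112/17, -322/51, 112/51] = K·y
y = (KᵀK)⁻¹·Kᵀ·(x' − x̄) = [14]
z = y + H·x̄ = [14] + [-13] = [1]

z = [1]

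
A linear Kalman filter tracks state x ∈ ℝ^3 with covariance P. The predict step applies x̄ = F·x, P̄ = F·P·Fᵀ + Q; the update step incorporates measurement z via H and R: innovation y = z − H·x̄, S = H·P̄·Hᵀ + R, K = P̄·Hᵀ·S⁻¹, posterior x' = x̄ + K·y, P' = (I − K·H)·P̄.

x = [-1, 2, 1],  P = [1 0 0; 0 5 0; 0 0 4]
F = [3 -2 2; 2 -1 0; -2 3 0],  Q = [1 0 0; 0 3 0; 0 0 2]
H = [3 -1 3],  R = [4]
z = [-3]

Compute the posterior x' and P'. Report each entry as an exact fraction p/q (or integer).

x' = [-217/37, -100/37, 1048/259]
P' = [1674/37 634/37 -1460/37; 634/37 381/37 -511/37; -1460/37 -511/37 9113/259]

x̄ = F·x = [-5, -4, 8]
P̄ = F·P·Fᵀ + Q = [46 16 -36; 16 12 -19; -36 -19 51]
y = z − H·x̄ = [-16]
S = H·P̄·Hᵀ + R = [259]
K = P̄·Hᵀ·S⁻¹ = [2/37; -3/37; 64/259]
x' = x̄ + K·y = [-217/37, -100/37, 1048/259]
P' = (I − K·H)·P̄ = [1674/37 634/37 -1460/37; 634/37 381/37 -511/37; -1460/37 -511/37 9113/259]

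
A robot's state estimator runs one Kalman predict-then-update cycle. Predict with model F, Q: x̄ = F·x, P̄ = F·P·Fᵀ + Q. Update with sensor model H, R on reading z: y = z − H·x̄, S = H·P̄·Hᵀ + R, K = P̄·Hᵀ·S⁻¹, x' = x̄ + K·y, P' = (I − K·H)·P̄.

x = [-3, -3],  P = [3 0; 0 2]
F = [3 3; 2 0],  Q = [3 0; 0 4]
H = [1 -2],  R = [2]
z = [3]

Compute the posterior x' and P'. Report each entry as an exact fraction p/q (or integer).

x' = [-108/7, -9]
P' = [312/7 22; 22 34/3]

x̄ = F·x = [-18, -6]
P̄ = F·P·Fᵀ + Q = [48 18; 18 16]
y = z − H·x̄ = [9]
S = H·P̄·Hᵀ + R = [42]
K = P̄·Hᵀ·S⁻¹ = [2/7; -1/3]
x' = x̄ + K·y = [-108/7, -9]
P' = (I − K·H)·P̄ = [312/7 22; 22 34/3]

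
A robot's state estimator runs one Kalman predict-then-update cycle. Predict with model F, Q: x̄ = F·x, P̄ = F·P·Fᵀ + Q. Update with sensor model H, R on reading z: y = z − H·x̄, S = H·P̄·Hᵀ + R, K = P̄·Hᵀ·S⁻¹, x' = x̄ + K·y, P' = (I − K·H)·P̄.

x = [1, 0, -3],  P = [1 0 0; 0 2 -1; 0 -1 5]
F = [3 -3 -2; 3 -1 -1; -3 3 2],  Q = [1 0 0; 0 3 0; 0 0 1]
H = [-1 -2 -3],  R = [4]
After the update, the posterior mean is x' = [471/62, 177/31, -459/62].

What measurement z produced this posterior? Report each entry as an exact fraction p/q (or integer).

z = [3]

x̄ = F·x = [9, 6, -9]
P̄ = F·P·Fᵀ + Q = [36 20 -35; 20 17 -20; -35 -20 36]
S = H·P̄·Hᵀ + R = [62]
K = P̄·Hᵀ·S⁻¹ = [29/62; 3/31; -33/62]
x' − x̄ = [-87/62, -9/31, 99/62] = K·y
y = (KᵀK)⁻¹·Kᵀ·(x' − x̄) = [-3]
z = y + H·x̄ = [-3] + [6] = [3]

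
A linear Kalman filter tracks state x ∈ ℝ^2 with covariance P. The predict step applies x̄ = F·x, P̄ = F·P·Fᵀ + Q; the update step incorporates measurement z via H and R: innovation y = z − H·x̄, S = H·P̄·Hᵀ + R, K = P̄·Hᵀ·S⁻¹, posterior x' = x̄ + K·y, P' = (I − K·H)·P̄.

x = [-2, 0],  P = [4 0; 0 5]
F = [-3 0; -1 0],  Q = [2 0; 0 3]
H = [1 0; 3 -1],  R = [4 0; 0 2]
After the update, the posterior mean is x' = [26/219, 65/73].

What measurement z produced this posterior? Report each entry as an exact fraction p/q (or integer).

x̄ = F·x = [6, 2]
P̄ = F·P·Fᵀ + Q = [38 12; 12 7]
S = H·P̄·Hᵀ + R = [42 102; 102 279]
K = P̄·Hᵀ·S⁻¹ = [11/73 68/219; 65/219 -1/219]
x' − x̄ = [-1288/219, -81/73] = K·y
y = (KᵀK)⁻¹·Kᵀ·(x' − x̄) = [-4, -17]
z = y + H·x̄ = [-4, -17] + [6, 16] = [2, -1]

z = [2, -1]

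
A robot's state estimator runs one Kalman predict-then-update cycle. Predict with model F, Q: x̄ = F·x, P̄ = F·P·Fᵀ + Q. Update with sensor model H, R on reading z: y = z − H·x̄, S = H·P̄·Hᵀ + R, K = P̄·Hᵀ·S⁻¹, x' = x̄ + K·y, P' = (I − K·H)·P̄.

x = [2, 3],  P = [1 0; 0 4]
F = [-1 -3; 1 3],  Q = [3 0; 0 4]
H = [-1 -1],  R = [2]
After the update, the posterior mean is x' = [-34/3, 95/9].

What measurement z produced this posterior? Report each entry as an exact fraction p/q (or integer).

z = [1]

x̄ = F·x = [-11, 11]
P̄ = F·P·Fᵀ + Q = [40 -37; -37 41]
S = H·P̄·Hᵀ + R = [9]
K = P̄·Hᵀ·S⁻¹ = [-1/3; -4/9]
x' − x̄ = [-1/3, -4/9] = K·y
y = (KᵀK)⁻¹·Kᵀ·(x' − x̄) = [1]
z = y + H·x̄ = [1] + [0] = [1]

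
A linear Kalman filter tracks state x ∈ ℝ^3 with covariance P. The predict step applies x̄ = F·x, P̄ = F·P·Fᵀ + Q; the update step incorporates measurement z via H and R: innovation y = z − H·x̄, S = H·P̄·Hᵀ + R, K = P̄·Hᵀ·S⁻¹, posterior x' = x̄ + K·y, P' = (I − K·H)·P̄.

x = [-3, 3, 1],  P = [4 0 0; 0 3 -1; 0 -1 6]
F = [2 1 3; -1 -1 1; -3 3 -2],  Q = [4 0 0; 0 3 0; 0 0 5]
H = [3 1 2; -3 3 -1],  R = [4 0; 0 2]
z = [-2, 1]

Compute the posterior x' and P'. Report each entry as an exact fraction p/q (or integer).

x̄ = F·x = [0, 1, 16]
P̄ = F·P·Fᵀ + Q = [71 9 -58; 9 18 -14; -58 -14 104]
y = z − H·x̄ = [-35, 14]
S = H·P̄·Hᵀ + R = [379 -287; -287 481]
K = P̄·Hᵀ·S⁻¹ = [475/3331 -603/3331; 3324/16655 3403/16655; 8828/49965 8176/49965]
x' = x̄ + K·y = [-25067/3331, -52043/16655, 604924/49965]
P' = (I − K·H)·P̄ = [108967/3331 46627/3331 -185814/3331; 46627/3331 103759/16655 -394934/16655; -185814/3331 -394934/16655 4790872/49965]

x' = [-25067/3331, -52043/16655, 604924/49965]
P' = [108967/3331 46627/3331 -185814/3331; 46627/3331 103759/16655 -394934/16655; -185814/3331 -394934/16655 4790872/49965]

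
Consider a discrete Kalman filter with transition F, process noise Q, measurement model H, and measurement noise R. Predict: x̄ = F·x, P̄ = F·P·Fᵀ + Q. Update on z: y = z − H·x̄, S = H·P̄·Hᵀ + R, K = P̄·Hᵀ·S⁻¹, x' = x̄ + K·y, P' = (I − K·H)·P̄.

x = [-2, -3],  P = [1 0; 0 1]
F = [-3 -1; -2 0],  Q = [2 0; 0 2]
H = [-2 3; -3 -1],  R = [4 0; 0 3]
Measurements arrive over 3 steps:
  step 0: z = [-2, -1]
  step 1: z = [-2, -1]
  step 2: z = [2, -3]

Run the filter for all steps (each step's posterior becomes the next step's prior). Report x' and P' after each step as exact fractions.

step 0: x̄ = F·x = [9, 4]
step 0: P̄ = F·P·Fᵀ + Q = [12 6; 6 6]
step 0: y = z − H·x̄ = [4, 30]
step 0: S = H·P̄·Hᵀ + R = [34 12; 12 153]
step 0: K = P̄·Hᵀ·S⁻¹ = [-23/281 -226/843; 67/281 -148/843]
step 0: x' = x̄ + K·y = [177/281, -88/281]
step 0: P' = (I − K·H)·P̄ = [70/281 16/281; 16/281 100/281]
step 1: x̄ = F·x = [-443/281, -354/281]
step 1: P̄ = F·P·Fᵀ + Q = [1388/281 452/281; 452/281 842/281]
step 1: y = z − H·x̄ = [-386/281, -1964/281]
step 1: S = H·P̄·Hᵀ + R = [8830/281 2638/281; 2638/281 16889/281]
step 1: K = P̄·Hᵀ·S⁻¹ = [-21006/252973 -65860/252973; 59061/252973 -42148/252973]
step 1: x' = x̄ + K·y = [90357/252973, -105236/252973]
step 1: P' = (I − K·H)·P̄ = [61524/252973 13008/252973; 13008/252973 87420/252973]
step 2: x̄ = F·x = [-165835/252973, -180714/252973]
step 2: P̄ = F·P·Fᵀ + Q = [1225130/252973 395160/252973; 395160/252973 752042/252973]
step 2: y = z − H·x̄ = [716418/252973, -1437138/252973]
step 2: S = H·P̄·Hᵀ + R = [7938870/252973 2328534/252973; 2328534/252973 14908091/252973]
step 2: K = P̄·Hᵀ·S⁻¹ = [-18533680/223208259 -19350210/74402753; 17369413/74402753 -12382688/74402753]
step 2: x' = x̄ + K·y = [43658365/74402753, 66385632/74402753]
step 2: P' = (I − K·H)·P̄ = [54235490/223208259 3815140/74402753; 3815140/74402753 25702644/74402753]

step 0: x' = [177/281, -88/281], P' = [70/281 16/281; 16/281 100/281]
step 1: x' = [90357/252973, -105236/252973], P' = [61524/252973 13008/252973; 13008/252973 87420/252973]
step 2: x' = [43658365/74402753, 66385632/74402753], P' = [54235490/223208259 3815140/74402753; 3815140/74402753 25702644/74402753]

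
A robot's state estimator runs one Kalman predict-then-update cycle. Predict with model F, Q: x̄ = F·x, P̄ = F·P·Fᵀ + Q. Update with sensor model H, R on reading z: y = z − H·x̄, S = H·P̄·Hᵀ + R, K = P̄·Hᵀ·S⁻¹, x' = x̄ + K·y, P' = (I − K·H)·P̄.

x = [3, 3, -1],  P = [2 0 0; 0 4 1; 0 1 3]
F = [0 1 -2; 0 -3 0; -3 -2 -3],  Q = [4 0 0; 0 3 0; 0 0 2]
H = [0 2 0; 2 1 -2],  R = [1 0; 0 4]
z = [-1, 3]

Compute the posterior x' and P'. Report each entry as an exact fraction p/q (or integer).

x̄ = F·x = [5, -9, -12]
P̄ = F·P·Fᵀ + Q = [16 -6 11; -6 39 33; 11 33 75]
y = z − H·x̄ = [17, -22]
S = H·P̄·Hᵀ + R = [157 -78; -78 163]
K = P̄·Hᵀ·S⁻¹ = [-1644/19507 -308/19507; 9672/19507 -39/19507; 3348/19507 -9767/19507]
x' = x̄ + K·y = [76363/19507, -10281/19507, 37706/19507]
P' = (I − K·H)·P̄ = [293616/19507 -822/19507 293821/19507; -822/19507 4836/19507 1674/19507; 293821/19507 1674/19507 314192/19507]

x' = [76363/19507, -10281/19507, 37706/19507]
P' = [293616/19507 -822/19507 293821/19507; -822/19507 4836/19507 1674/19507; 293821/19507 1674/19507 314192/19507]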